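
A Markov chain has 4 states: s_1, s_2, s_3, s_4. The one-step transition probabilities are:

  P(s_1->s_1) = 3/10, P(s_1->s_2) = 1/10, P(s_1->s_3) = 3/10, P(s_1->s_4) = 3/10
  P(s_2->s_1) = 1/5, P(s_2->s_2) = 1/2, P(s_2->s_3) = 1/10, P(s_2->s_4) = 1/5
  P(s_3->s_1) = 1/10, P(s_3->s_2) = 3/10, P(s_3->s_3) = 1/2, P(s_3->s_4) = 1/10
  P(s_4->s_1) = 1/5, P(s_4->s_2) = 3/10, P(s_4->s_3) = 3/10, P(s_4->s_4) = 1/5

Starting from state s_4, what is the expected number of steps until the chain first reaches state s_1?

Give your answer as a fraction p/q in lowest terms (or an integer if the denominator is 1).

Answer: 64/11

Derivation:
Let h_i = expected steps to first reach s_1 from state i.
Boundary: h_s_1 = 0.
First-step equations for the other states:
  h_s_2 = 1 + 1/5*h_s_1 + 1/2*h_s_2 + 1/10*h_s_3 + 1/5*h_s_4
  h_s_3 = 1 + 1/10*h_s_1 + 3/10*h_s_2 + 1/2*h_s_3 + 1/10*h_s_4
  h_s_4 = 1 + 1/5*h_s_1 + 3/10*h_s_2 + 3/10*h_s_3 + 1/5*h_s_4

Substituting h_s_1 = 0 and rearranging gives the linear system (I - Q) h = 1:
  [1/2, -1/10, -1/5] . (h_s_2, h_s_3, h_s_4) = 1
  [-3/10, 1/2, -1/10] . (h_s_2, h_s_3, h_s_4) = 1
  [-3/10, -3/10, 4/5] . (h_s_2, h_s_3, h_s_4) = 1

Solving yields:
  h_s_2 = 62/11
  h_s_3 = 72/11
  h_s_4 = 64/11

Starting state is s_4, so the expected hitting time is h_s_4 = 64/11.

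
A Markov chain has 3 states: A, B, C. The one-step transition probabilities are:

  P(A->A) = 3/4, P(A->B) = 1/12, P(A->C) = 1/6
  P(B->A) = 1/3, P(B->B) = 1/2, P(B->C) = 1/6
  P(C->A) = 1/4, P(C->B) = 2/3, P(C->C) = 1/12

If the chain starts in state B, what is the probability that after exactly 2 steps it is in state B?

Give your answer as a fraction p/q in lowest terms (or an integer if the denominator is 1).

Answer: 7/18

Derivation:
Computing P^2 by repeated multiplication:
P^1 =
  A: [3/4, 1/12, 1/6]
  B: [1/3, 1/2, 1/6]
  C: [1/4, 2/3, 1/12]
P^2 =
  A: [91/144, 31/144, 11/72]
  B: [11/24, 7/18, 11/72]
  C: [31/72, 59/144, 23/144]

(P^2)[B -> B] = 7/18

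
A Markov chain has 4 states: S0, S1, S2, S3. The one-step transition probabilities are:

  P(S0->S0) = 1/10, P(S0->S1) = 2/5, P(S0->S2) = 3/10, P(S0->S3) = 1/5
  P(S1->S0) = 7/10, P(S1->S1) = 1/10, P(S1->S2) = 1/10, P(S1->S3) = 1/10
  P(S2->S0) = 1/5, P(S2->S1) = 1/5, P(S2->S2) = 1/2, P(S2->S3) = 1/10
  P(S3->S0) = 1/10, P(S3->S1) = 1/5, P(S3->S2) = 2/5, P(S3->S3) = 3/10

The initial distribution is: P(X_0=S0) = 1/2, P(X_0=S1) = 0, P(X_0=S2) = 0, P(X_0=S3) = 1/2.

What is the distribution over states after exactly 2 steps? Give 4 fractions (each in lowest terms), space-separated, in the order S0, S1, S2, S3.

Propagating the distribution step by step (d_{t+1} = d_t * P):
d_0 = (S0=1/2, S1=0, S2=0, S3=1/2)
  d_1[S0] = 1/2*1/10 + 0*7/10 + 0*1/5 + 1/2*1/10 = 1/10
  d_1[S1] = 1/2*2/5 + 0*1/10 + 0*1/5 + 1/2*1/5 = 3/10
  d_1[S2] = 1/2*3/10 + 0*1/10 + 0*1/2 + 1/2*2/5 = 7/20
  d_1[S3] = 1/2*1/5 + 0*1/10 + 0*1/10 + 1/2*3/10 = 1/4
d_1 = (S0=1/10, S1=3/10, S2=7/20, S3=1/4)
  d_2[S0] = 1/10*1/10 + 3/10*7/10 + 7/20*1/5 + 1/4*1/10 = 63/200
  d_2[S1] = 1/10*2/5 + 3/10*1/10 + 7/20*1/5 + 1/4*1/5 = 19/100
  d_2[S2] = 1/10*3/10 + 3/10*1/10 + 7/20*1/2 + 1/4*2/5 = 67/200
  d_2[S3] = 1/10*1/5 + 3/10*1/10 + 7/20*1/10 + 1/4*3/10 = 4/25
d_2 = (S0=63/200, S1=19/100, S2=67/200, S3=4/25)

Answer: 63/200 19/100 67/200 4/25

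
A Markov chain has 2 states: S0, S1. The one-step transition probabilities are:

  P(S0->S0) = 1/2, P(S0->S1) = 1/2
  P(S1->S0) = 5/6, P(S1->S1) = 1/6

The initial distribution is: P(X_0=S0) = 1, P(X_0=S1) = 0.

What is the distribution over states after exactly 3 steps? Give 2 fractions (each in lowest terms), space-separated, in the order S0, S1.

Answer: 11/18 7/18

Derivation:
Propagating the distribution step by step (d_{t+1} = d_t * P):
d_0 = (S0=1, S1=0)
  d_1[S0] = 1*1/2 + 0*5/6 = 1/2
  d_1[S1] = 1*1/2 + 0*1/6 = 1/2
d_1 = (S0=1/2, S1=1/2)
  d_2[S0] = 1/2*1/2 + 1/2*5/6 = 2/3
  d_2[S1] = 1/2*1/2 + 1/2*1/6 = 1/3
d_2 = (S0=2/3, S1=1/3)
  d_3[S0] = 2/3*1/2 + 1/3*5/6 = 11/18
  d_3[S1] = 2/3*1/2 + 1/3*1/6 = 7/18
d_3 = (S0=11/18, S1=7/18)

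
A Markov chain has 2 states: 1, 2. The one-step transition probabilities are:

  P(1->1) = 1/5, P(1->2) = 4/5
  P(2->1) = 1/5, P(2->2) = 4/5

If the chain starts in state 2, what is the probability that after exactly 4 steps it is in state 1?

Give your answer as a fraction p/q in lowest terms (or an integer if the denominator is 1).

Answer: 1/5

Derivation:
Computing P^4 by repeated multiplication:
P^1 =
  1: [1/5, 4/5]
  2: [1/5, 4/5]
P^2 =
  1: [1/5, 4/5]
  2: [1/5, 4/5]
P^3 =
  1: [1/5, 4/5]
  2: [1/5, 4/5]
P^4 =
  1: [1/5, 4/5]
  2: [1/5, 4/5]

(P^4)[2 -> 1] = 1/5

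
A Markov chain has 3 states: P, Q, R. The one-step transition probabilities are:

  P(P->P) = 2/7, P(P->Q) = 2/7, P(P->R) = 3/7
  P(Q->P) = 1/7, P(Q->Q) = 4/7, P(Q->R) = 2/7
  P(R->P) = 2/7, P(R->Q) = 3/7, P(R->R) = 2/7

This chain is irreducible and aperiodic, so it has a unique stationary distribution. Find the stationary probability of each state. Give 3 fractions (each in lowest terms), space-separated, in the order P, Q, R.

The stationary distribution satisfies pi = pi * P, i.e.:
  pi_P = 2/7*pi_P + 1/7*pi_Q + 2/7*pi_R
  pi_Q = 2/7*pi_P + 4/7*pi_Q + 3/7*pi_R
  pi_R = 3/7*pi_P + 2/7*pi_Q + 2/7*pi_R
with normalization: pi_P + pi_Q + pi_R = 1.

Using the first 2 balance equations plus normalization, the linear system A*pi = b is:
  [-5/7, 1/7, 2/7] . pi = 0
  [2/7, -3/7, 3/7] . pi = 0
  [1, 1, 1] . pi = 1

Solving yields:
  pi_P = 9/41
  pi_Q = 19/41
  pi_R = 13/41

Verification (pi * P):
  9/41*2/7 + 19/41*1/7 + 13/41*2/7 = 9/41 = pi_P  (ok)
  9/41*2/7 + 19/41*4/7 + 13/41*3/7 = 19/41 = pi_Q  (ok)
  9/41*3/7 + 19/41*2/7 + 13/41*2/7 = 13/41 = pi_R  (ok)

Answer: 9/41 19/41 13/41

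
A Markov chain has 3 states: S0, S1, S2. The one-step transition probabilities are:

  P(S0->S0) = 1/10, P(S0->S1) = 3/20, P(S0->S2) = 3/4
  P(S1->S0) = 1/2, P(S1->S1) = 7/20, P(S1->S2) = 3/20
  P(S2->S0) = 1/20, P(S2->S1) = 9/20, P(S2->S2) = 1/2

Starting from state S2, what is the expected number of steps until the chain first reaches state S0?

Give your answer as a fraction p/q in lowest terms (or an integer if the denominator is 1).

Let h_i = expected steps to first reach S0 from state i.
Boundary: h_S0 = 0.
First-step equations for the other states:
  h_S1 = 1 + 1/2*h_S0 + 7/20*h_S1 + 3/20*h_S2
  h_S2 = 1 + 1/20*h_S0 + 9/20*h_S1 + 1/2*h_S2

Substituting h_S0 = 0 and rearranging gives the linear system (I - Q) h = 1:
  [13/20, -3/20] . (h_S1, h_S2) = 1
  [-9/20, 1/2] . (h_S1, h_S2) = 1

Solving yields:
  h_S1 = 260/103
  h_S2 = 440/103

Starting state is S2, so the expected hitting time is h_S2 = 440/103.

Answer: 440/103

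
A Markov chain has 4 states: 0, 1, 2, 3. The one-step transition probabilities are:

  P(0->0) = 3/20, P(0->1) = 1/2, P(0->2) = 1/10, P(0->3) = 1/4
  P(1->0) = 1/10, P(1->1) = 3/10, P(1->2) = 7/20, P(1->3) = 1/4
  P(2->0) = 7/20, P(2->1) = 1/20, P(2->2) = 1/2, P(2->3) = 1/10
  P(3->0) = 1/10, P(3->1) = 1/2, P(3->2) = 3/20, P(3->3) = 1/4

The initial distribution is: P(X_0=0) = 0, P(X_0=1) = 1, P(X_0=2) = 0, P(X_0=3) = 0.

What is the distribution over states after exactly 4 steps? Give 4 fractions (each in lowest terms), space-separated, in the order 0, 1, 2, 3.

Answer: 3749/20000 1503/5000 12347/40000 8131/40000

Derivation:
Propagating the distribution step by step (d_{t+1} = d_t * P):
d_0 = (0=0, 1=1, 2=0, 3=0)
  d_1[0] = 0*3/20 + 1*1/10 + 0*7/20 + 0*1/10 = 1/10
  d_1[1] = 0*1/2 + 1*3/10 + 0*1/20 + 0*1/2 = 3/10
  d_1[2] = 0*1/10 + 1*7/20 + 0*1/2 + 0*3/20 = 7/20
  d_1[3] = 0*1/4 + 1*1/4 + 0*1/10 + 0*1/4 = 1/4
d_1 = (0=1/10, 1=3/10, 2=7/20, 3=1/4)
  d_2[0] = 1/10*3/20 + 3/10*1/10 + 7/20*7/20 + 1/4*1/10 = 77/400
  d_2[1] = 1/10*1/2 + 3/10*3/10 + 7/20*1/20 + 1/4*1/2 = 113/400
  d_2[2] = 1/10*1/10 + 3/10*7/20 + 7/20*1/2 + 1/4*3/20 = 131/400
  d_2[3] = 1/10*1/4 + 3/10*1/4 + 7/20*1/10 + 1/4*1/4 = 79/400
d_2 = (0=77/400, 1=113/400, 2=131/400, 3=79/400)
  d_3[0] = 77/400*3/20 + 113/400*1/10 + 131/400*7/20 + 79/400*1/10 = 383/2000
  d_3[1] = 77/400*1/2 + 113/400*3/10 + 131/400*1/20 + 79/400*1/2 = 2369/8000
  d_3[2] = 77/400*1/10 + 113/400*7/20 + 131/400*1/2 + 79/400*3/20 = 623/2000
  d_3[3] = 77/400*1/4 + 113/400*1/4 + 131/400*1/10 + 79/400*1/4 = 1607/8000
d_3 = (0=383/2000, 1=2369/8000, 2=623/2000, 3=1607/8000)
  d_4[0] = 383/2000*3/20 + 2369/8000*1/10 + 623/2000*7/20 + 1607/8000*1/10 = 3749/20000
  d_4[1] = 383/2000*1/2 + 2369/8000*3/10 + 623/2000*1/20 + 1607/8000*1/2 = 1503/5000
  d_4[2] = 383/2000*1/10 + 2369/8000*7/20 + 623/2000*1/2 + 1607/8000*3/20 = 12347/40000
  d_4[3] = 383/2000*1/4 + 2369/8000*1/4 + 623/2000*1/10 + 1607/8000*1/4 = 8131/40000
d_4 = (0=3749/20000, 1=1503/5000, 2=12347/40000, 3=8131/40000)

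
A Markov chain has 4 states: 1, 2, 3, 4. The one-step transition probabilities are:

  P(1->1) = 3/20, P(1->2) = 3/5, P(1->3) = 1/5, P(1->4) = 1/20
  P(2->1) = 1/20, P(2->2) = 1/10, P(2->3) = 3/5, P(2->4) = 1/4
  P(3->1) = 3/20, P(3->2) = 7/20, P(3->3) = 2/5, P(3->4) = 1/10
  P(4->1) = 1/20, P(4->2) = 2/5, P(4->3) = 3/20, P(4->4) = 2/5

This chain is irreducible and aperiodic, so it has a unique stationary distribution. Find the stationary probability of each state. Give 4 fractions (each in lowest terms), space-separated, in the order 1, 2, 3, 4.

The stationary distribution satisfies pi = pi * P, i.e.:
  pi_1 = 3/20*pi_1 + 1/20*pi_2 + 3/20*pi_3 + 1/20*pi_4
  pi_2 = 3/5*pi_1 + 1/10*pi_2 + 7/20*pi_3 + 2/5*pi_4
  pi_3 = 1/5*pi_1 + 3/5*pi_2 + 2/5*pi_3 + 3/20*pi_4
  pi_4 = 1/20*pi_1 + 1/4*pi_2 + 1/10*pi_3 + 2/5*pi_4
with normalization: pi_1 + pi_2 + pi_3 + pi_4 = 1.

Using the first 3 balance equations plus normalization, the linear system A*pi = b is:
  [-17/20, 1/20, 3/20, 1/20] . pi = 0
  [3/5, -9/10, 7/20, 2/5] . pi = 0
  [1/5, 3/5, -3/5, 3/20] . pi = 0
  [1, 1, 1, 1] . pi = 1

Solving yields:
  pi_1 = 699/7058
  pi_2 = 2173/7058
  pi_3 = 1381/3529
  pi_4 = 712/3529

Verification (pi * P):
  699/7058*3/20 + 2173/7058*1/20 + 1381/3529*3/20 + 712/3529*1/20 = 699/7058 = pi_1  (ok)
  699/7058*3/5 + 2173/7058*1/10 + 1381/3529*7/20 + 712/3529*2/5 = 2173/7058 = pi_2  (ok)
  699/7058*1/5 + 2173/7058*3/5 + 1381/3529*2/5 + 712/3529*3/20 = 1381/3529 = pi_3  (ok)
  699/7058*1/20 + 2173/7058*1/4 + 1381/3529*1/10 + 712/3529*2/5 = 712/3529 = pi_4  (ok)

Answer: 699/7058 2173/7058 1381/3529 712/3529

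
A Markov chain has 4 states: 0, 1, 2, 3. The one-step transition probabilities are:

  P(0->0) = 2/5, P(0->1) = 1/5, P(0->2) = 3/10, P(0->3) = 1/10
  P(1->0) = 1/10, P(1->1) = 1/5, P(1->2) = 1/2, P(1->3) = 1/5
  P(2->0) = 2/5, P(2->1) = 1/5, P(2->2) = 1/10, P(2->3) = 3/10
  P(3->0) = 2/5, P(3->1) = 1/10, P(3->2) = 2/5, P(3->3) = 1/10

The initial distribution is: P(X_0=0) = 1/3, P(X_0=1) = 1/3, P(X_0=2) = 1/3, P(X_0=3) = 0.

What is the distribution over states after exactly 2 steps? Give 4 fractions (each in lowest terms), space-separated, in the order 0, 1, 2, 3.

Propagating the distribution step by step (d_{t+1} = d_t * P):
d_0 = (0=1/3, 1=1/3, 2=1/3, 3=0)
  d_1[0] = 1/3*2/5 + 1/3*1/10 + 1/3*2/5 + 0*2/5 = 3/10
  d_1[1] = 1/3*1/5 + 1/3*1/5 + 1/3*1/5 + 0*1/10 = 1/5
  d_1[2] = 1/3*3/10 + 1/3*1/2 + 1/3*1/10 + 0*2/5 = 3/10
  d_1[3] = 1/3*1/10 + 1/3*1/5 + 1/3*3/10 + 0*1/10 = 1/5
d_1 = (0=3/10, 1=1/5, 2=3/10, 3=1/5)
  d_2[0] = 3/10*2/5 + 1/5*1/10 + 3/10*2/5 + 1/5*2/5 = 17/50
  d_2[1] = 3/10*1/5 + 1/5*1/5 + 3/10*1/5 + 1/5*1/10 = 9/50
  d_2[2] = 3/10*3/10 + 1/5*1/2 + 3/10*1/10 + 1/5*2/5 = 3/10
  d_2[3] = 3/10*1/10 + 1/5*1/5 + 3/10*3/10 + 1/5*1/10 = 9/50
d_2 = (0=17/50, 1=9/50, 2=3/10, 3=9/50)

Answer: 17/50 9/50 3/10 9/50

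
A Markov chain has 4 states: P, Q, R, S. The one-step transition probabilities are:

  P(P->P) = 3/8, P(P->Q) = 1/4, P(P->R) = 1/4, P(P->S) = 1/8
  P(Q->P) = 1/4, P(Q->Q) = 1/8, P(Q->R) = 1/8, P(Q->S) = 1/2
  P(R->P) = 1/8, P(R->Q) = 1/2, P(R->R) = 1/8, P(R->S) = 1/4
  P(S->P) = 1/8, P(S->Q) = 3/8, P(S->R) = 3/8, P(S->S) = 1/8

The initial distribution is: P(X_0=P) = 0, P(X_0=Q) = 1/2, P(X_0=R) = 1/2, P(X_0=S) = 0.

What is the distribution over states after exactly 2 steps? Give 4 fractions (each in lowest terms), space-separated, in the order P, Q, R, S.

Answer: 27/128 37/128 31/128 33/128

Derivation:
Propagating the distribution step by step (d_{t+1} = d_t * P):
d_0 = (P=0, Q=1/2, R=1/2, S=0)
  d_1[P] = 0*3/8 + 1/2*1/4 + 1/2*1/8 + 0*1/8 = 3/16
  d_1[Q] = 0*1/4 + 1/2*1/8 + 1/2*1/2 + 0*3/8 = 5/16
  d_1[R] = 0*1/4 + 1/2*1/8 + 1/2*1/8 + 0*3/8 = 1/8
  d_1[S] = 0*1/8 + 1/2*1/2 + 1/2*1/4 + 0*1/8 = 3/8
d_1 = (P=3/16, Q=5/16, R=1/8, S=3/8)
  d_2[P] = 3/16*3/8 + 5/16*1/4 + 1/8*1/8 + 3/8*1/8 = 27/128
  d_2[Q] = 3/16*1/4 + 5/16*1/8 + 1/8*1/2 + 3/8*3/8 = 37/128
  d_2[R] = 3/16*1/4 + 5/16*1/8 + 1/8*1/8 + 3/8*3/8 = 31/128
  d_2[S] = 3/16*1/8 + 5/16*1/2 + 1/8*1/4 + 3/8*1/8 = 33/128
d_2 = (P=27/128, Q=37/128, R=31/128, S=33/128)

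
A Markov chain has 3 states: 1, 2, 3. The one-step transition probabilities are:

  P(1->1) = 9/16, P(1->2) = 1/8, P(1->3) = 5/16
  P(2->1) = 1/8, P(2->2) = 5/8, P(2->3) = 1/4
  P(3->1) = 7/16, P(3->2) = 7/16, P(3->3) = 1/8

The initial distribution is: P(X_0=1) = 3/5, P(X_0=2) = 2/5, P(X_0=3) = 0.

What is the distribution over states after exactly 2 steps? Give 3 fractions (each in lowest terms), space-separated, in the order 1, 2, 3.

Answer: 123/320 483/1280 61/256

Derivation:
Propagating the distribution step by step (d_{t+1} = d_t * P):
d_0 = (1=3/5, 2=2/5, 3=0)
  d_1[1] = 3/5*9/16 + 2/5*1/8 + 0*7/16 = 31/80
  d_1[2] = 3/5*1/8 + 2/5*5/8 + 0*7/16 = 13/40
  d_1[3] = 3/5*5/16 + 2/5*1/4 + 0*1/8 = 23/80
d_1 = (1=31/80, 2=13/40, 3=23/80)
  d_2[1] = 31/80*9/16 + 13/40*1/8 + 23/80*7/16 = 123/320
  d_2[2] = 31/80*1/8 + 13/40*5/8 + 23/80*7/16 = 483/1280
  d_2[3] = 31/80*5/16 + 13/40*1/4 + 23/80*1/8 = 61/256
d_2 = (1=123/320, 2=483/1280, 3=61/256)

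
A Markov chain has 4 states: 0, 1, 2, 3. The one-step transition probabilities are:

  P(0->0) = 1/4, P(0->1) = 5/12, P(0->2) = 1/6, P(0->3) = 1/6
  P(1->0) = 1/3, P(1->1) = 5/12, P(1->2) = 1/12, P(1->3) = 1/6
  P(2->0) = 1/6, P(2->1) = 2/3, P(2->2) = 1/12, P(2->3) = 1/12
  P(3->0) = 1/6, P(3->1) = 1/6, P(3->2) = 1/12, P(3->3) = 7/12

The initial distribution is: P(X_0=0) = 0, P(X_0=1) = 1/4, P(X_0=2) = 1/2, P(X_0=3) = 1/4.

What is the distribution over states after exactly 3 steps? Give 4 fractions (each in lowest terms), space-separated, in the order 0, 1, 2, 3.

Answer: 871/3456 871/2304 91/864 1829/6912

Derivation:
Propagating the distribution step by step (d_{t+1} = d_t * P):
d_0 = (0=0, 1=1/4, 2=1/2, 3=1/4)
  d_1[0] = 0*1/4 + 1/4*1/3 + 1/2*1/6 + 1/4*1/6 = 5/24
  d_1[1] = 0*5/12 + 1/4*5/12 + 1/2*2/3 + 1/4*1/6 = 23/48
  d_1[2] = 0*1/6 + 1/4*1/12 + 1/2*1/12 + 1/4*1/12 = 1/12
  d_1[3] = 0*1/6 + 1/4*1/6 + 1/2*1/12 + 1/4*7/12 = 11/48
d_1 = (0=5/24, 1=23/48, 2=1/12, 3=11/48)
  d_2[0] = 5/24*1/4 + 23/48*1/3 + 1/12*1/6 + 11/48*1/6 = 19/72
  d_2[1] = 5/24*5/12 + 23/48*5/12 + 1/12*2/3 + 11/48*1/6 = 73/192
  d_2[2] = 5/24*1/6 + 23/48*1/12 + 1/12*1/12 + 11/48*1/12 = 29/288
  d_2[3] = 5/24*1/6 + 23/48*1/6 + 1/12*1/12 + 11/48*7/12 = 49/192
d_2 = (0=19/72, 1=73/192, 2=29/288, 3=49/192)
  d_3[0] = 19/72*1/4 + 73/192*1/3 + 29/288*1/6 + 49/192*1/6 = 871/3456
  d_3[1] = 19/72*5/12 + 73/192*5/12 + 29/288*2/3 + 49/192*1/6 = 871/2304
  d_3[2] = 19/72*1/6 + 73/192*1/12 + 29/288*1/12 + 49/192*1/12 = 91/864
  d_3[3] = 19/72*1/6 + 73/192*1/6 + 29/288*1/12 + 49/192*7/12 = 1829/6912
d_3 = (0=871/3456, 1=871/2304, 2=91/864, 3=1829/6912)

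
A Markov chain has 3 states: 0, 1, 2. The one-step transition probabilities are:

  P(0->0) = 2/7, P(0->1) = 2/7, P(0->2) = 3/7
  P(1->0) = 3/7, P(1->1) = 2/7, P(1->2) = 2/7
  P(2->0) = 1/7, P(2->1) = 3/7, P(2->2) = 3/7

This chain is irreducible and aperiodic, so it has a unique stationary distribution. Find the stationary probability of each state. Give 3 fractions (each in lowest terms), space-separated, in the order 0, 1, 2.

The stationary distribution satisfies pi = pi * P, i.e.:
  pi_0 = 2/7*pi_0 + 3/7*pi_1 + 1/7*pi_2
  pi_1 = 2/7*pi_0 + 2/7*pi_1 + 3/7*pi_2
  pi_2 = 3/7*pi_0 + 2/7*pi_1 + 3/7*pi_2
with normalization: pi_0 + pi_1 + pi_2 = 1.

Using the first 2 balance equations plus normalization, the linear system A*pi = b is:
  [-5/7, 3/7, 1/7] . pi = 0
  [2/7, -5/7, 3/7] . pi = 0
  [1, 1, 1] . pi = 1

Solving yields:
  pi_0 = 7/25
  pi_1 = 17/50
  pi_2 = 19/50

Verification (pi * P):
  7/25*2/7 + 17/50*3/7 + 19/50*1/7 = 7/25 = pi_0  (ok)
  7/25*2/7 + 17/50*2/7 + 19/50*3/7 = 17/50 = pi_1  (ok)
  7/25*3/7 + 17/50*2/7 + 19/50*3/7 = 19/50 = pi_2  (ok)

Answer: 7/25 17/50 19/50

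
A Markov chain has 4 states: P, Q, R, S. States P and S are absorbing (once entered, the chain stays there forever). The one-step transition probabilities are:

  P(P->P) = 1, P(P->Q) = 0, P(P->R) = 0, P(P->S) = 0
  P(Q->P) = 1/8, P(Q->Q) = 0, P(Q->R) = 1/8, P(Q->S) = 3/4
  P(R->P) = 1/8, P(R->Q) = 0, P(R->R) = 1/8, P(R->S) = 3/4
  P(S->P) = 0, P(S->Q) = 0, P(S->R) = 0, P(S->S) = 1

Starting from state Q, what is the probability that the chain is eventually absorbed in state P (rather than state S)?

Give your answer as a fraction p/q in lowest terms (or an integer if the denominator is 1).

Let a_i = P(absorbed in P | start in state i).
Boundary conditions: a_P = 1, a_S = 0.
For each transient state i, a_i = sum_j P(i->j) * a_j:
  a_Q = 1/8*a_P + 0*a_Q + 1/8*a_R + 3/4*a_S
  a_R = 1/8*a_P + 0*a_Q + 1/8*a_R + 3/4*a_S

Substituting a_P = 1 and a_S = 0, rearrange to (I - Q) a = r where r[i] = P(i -> P):
  [1, -1/8] . (a_Q, a_R) = 1/8
  [0, 7/8] . (a_Q, a_R) = 1/8

Solving yields:
  a_Q = 1/7
  a_R = 1/7

Starting state is Q, so the absorption probability is a_Q = 1/7.

Answer: 1/7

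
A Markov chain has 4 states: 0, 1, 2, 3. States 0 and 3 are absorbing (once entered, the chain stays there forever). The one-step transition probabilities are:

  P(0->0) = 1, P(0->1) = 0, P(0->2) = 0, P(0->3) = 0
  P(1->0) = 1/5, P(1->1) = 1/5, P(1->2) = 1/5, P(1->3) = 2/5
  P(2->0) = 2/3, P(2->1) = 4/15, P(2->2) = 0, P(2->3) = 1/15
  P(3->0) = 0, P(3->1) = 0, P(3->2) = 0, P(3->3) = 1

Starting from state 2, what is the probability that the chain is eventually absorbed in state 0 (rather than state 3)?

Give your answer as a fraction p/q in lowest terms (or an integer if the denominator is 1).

Let a_i = P(absorbed in 0 | start in state i).
Boundary conditions: a_0 = 1, a_3 = 0.
For each transient state i, a_i = sum_j P(i->j) * a_j:
  a_1 = 1/5*a_0 + 1/5*a_1 + 1/5*a_2 + 2/5*a_3
  a_2 = 2/3*a_0 + 4/15*a_1 + 0*a_2 + 1/15*a_3

Substituting a_0 = 1 and a_3 = 0, rearrange to (I - Q) a = r where r[i] = P(i -> 0):
  [4/5, -1/5] . (a_1, a_2) = 1/5
  [-4/15, 1] . (a_1, a_2) = 2/3

Solving yields:
  a_1 = 25/56
  a_2 = 11/14

Starting state is 2, so the absorption probability is a_2 = 11/14.

Answer: 11/14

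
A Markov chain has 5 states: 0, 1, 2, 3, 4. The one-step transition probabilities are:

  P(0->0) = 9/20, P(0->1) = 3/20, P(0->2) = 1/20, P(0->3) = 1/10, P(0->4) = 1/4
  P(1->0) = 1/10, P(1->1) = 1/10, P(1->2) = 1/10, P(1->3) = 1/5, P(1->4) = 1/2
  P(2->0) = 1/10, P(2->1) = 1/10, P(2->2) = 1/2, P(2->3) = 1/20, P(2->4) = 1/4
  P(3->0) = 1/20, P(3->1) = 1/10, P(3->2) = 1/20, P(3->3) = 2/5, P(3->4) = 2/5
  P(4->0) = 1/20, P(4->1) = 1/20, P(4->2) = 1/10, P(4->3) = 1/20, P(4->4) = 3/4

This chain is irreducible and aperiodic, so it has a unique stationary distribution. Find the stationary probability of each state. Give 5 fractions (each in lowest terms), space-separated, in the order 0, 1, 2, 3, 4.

The stationary distribution satisfies pi = pi * P, i.e.:
  pi_0 = 9/20*pi_0 + 1/10*pi_1 + 1/10*pi_2 + 1/20*pi_3 + 1/20*pi_4
  pi_1 = 3/20*pi_0 + 1/10*pi_1 + 1/10*pi_2 + 1/10*pi_3 + 1/20*pi_4
  pi_2 = 1/20*pi_0 + 1/10*pi_1 + 1/2*pi_2 + 1/20*pi_3 + 1/10*pi_4
  pi_3 = 1/10*pi_0 + 1/5*pi_1 + 1/20*pi_2 + 2/5*pi_3 + 1/20*pi_4
  pi_4 = 1/4*pi_0 + 1/2*pi_1 + 1/4*pi_2 + 2/5*pi_3 + 3/4*pi_4
with normalization: pi_0 + pi_1 + pi_2 + pi_3 + pi_4 = 1.

Using the first 4 balance equations plus normalization, the linear system A*pi = b is:
  [-11/20, 1/10, 1/10, 1/20, 1/20] . pi = 0
  [3/20, -9/10, 1/10, 1/10, 1/20] . pi = 0
  [1/20, 1/10, -1/2, 1/20, 1/10] . pi = 0
  [1/10, 1/5, 1/20, -3/5, 1/20] . pi = 0
  [1, 1, 1, 1, 1] . pi = 1

Solving yields:
  pi_0 = 3590/35131
  pi_1 = 2693/35131
  pi_2 = 5256/35131
  pi_3 = 3600/35131
  pi_4 = 19992/35131

Verification (pi * P):
  3590/35131*9/20 + 2693/35131*1/10 + 5256/35131*1/10 + 3600/35131*1/20 + 19992/35131*1/20 = 3590/35131 = pi_0  (ok)
  3590/35131*3/20 + 2693/35131*1/10 + 5256/35131*1/10 + 3600/35131*1/10 + 19992/35131*1/20 = 2693/35131 = pi_1  (ok)
  3590/35131*1/20 + 2693/35131*1/10 + 5256/35131*1/2 + 3600/35131*1/20 + 19992/35131*1/10 = 5256/35131 = pi_2  (ok)
  3590/35131*1/10 + 2693/35131*1/5 + 5256/35131*1/20 + 3600/35131*2/5 + 19992/35131*1/20 = 3600/35131 = pi_3  (ok)
  3590/35131*1/4 + 2693/35131*1/2 + 5256/35131*1/4 + 3600/35131*2/5 + 19992/35131*3/4 = 19992/35131 = pi_4  (ok)

Answer: 3590/35131 2693/35131 5256/35131 3600/35131 19992/35131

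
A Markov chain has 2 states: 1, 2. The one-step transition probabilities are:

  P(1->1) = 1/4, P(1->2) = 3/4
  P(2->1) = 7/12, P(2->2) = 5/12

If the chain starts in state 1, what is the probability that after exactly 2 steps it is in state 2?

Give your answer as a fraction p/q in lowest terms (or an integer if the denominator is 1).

Computing P^2 by repeated multiplication:
P^1 =
  1: [1/4, 3/4]
  2: [7/12, 5/12]
P^2 =
  1: [1/2, 1/2]
  2: [7/18, 11/18]

(P^2)[1 -> 2] = 1/2

Answer: 1/2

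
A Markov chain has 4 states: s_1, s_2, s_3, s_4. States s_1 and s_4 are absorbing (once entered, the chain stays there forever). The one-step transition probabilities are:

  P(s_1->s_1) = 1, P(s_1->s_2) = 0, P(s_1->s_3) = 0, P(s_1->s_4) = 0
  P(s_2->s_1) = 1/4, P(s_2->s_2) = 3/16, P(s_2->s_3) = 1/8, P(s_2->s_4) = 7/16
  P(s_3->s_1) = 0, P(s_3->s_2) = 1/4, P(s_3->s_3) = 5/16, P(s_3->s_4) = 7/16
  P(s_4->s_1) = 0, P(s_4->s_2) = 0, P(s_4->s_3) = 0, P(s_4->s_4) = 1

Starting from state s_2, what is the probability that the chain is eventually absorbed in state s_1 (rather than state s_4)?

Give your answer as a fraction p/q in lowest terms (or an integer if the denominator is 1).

Answer: 44/135

Derivation:
Let a_i = P(absorbed in s_1 | start in state i).
Boundary conditions: a_s_1 = 1, a_s_4 = 0.
For each transient state i, a_i = sum_j P(i->j) * a_j:
  a_s_2 = 1/4*a_s_1 + 3/16*a_s_2 + 1/8*a_s_3 + 7/16*a_s_4
  a_s_3 = 0*a_s_1 + 1/4*a_s_2 + 5/16*a_s_3 + 7/16*a_s_4

Substituting a_s_1 = 1 and a_s_4 = 0, rearrange to (I - Q) a = r where r[i] = P(i -> s_1):
  [13/16, -1/8] . (a_s_2, a_s_3) = 1/4
  [-1/4, 11/16] . (a_s_2, a_s_3) = 0

Solving yields:
  a_s_2 = 44/135
  a_s_3 = 16/135

Starting state is s_2, so the absorption probability is a_s_2 = 44/135.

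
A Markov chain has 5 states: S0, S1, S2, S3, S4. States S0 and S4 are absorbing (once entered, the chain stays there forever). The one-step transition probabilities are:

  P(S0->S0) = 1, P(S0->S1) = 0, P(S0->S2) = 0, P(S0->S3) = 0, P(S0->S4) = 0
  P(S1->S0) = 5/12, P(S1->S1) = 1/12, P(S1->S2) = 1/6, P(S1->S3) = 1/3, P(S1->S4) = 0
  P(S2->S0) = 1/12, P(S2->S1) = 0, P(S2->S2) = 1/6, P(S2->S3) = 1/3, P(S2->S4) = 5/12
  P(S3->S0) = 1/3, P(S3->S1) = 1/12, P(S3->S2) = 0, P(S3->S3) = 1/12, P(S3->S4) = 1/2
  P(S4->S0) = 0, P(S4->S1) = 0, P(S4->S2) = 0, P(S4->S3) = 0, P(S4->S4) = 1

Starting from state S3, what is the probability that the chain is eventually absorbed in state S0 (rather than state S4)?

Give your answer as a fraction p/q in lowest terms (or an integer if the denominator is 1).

Answer: 246/581

Derivation:
Let a_i = P(absorbed in S0 | start in state i).
Boundary conditions: a_S0 = 1, a_S4 = 0.
For each transient state i, a_i = sum_j P(i->j) * a_j:
  a_S1 = 5/12*a_S0 + 1/12*a_S1 + 1/6*a_S2 + 1/3*a_S3 + 0*a_S4
  a_S2 = 1/12*a_S0 + 0*a_S1 + 1/6*a_S2 + 1/3*a_S3 + 5/12*a_S4
  a_S3 = 1/3*a_S0 + 1/12*a_S1 + 0*a_S2 + 1/12*a_S3 + 1/2*a_S4

Substituting a_S0 = 1 and a_S4 = 0, rearrange to (I - Q) a = r where r[i] = P(i -> S0):
  [11/12, -1/6, -1/3] . (a_S1, a_S2, a_S3) = 5/12
  [0, 5/6, -1/3] . (a_S1, a_S2, a_S3) = 1/12
  [-1/12, 0, 11/12] . (a_S1, a_S2, a_S3) = 1/3

Solving yields:
  a_S1 = 382/581
  a_S2 = 313/1162
  a_S3 = 246/581

Starting state is S3, so the absorption probability is a_S3 = 246/581.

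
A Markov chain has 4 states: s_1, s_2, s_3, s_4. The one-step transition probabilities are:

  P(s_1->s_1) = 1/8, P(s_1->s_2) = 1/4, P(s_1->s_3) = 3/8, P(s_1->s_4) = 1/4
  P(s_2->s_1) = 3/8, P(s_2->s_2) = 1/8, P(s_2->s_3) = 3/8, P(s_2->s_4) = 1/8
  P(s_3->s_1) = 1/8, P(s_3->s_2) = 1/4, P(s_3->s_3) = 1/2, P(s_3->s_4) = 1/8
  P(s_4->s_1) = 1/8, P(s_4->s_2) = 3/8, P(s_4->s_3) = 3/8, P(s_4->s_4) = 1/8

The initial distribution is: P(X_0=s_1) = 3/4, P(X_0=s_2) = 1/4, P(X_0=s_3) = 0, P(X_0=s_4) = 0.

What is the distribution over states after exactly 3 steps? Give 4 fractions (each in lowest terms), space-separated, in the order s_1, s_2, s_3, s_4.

Answer: 3/16 243/1024 219/512 151/1024

Derivation:
Propagating the distribution step by step (d_{t+1} = d_t * P):
d_0 = (s_1=3/4, s_2=1/4, s_3=0, s_4=0)
  d_1[s_1] = 3/4*1/8 + 1/4*3/8 + 0*1/8 + 0*1/8 = 3/16
  d_1[s_2] = 3/4*1/4 + 1/4*1/8 + 0*1/4 + 0*3/8 = 7/32
  d_1[s_3] = 3/4*3/8 + 1/4*3/8 + 0*1/2 + 0*3/8 = 3/8
  d_1[s_4] = 3/4*1/4 + 1/4*1/8 + 0*1/8 + 0*1/8 = 7/32
d_1 = (s_1=3/16, s_2=7/32, s_3=3/8, s_4=7/32)
  d_2[s_1] = 3/16*1/8 + 7/32*3/8 + 3/8*1/8 + 7/32*1/8 = 23/128
  d_2[s_2] = 3/16*1/4 + 7/32*1/8 + 3/8*1/4 + 7/32*3/8 = 1/4
  d_2[s_3] = 3/16*3/8 + 7/32*3/8 + 3/8*1/2 + 7/32*3/8 = 27/64
  d_2[s_4] = 3/16*1/4 + 7/32*1/8 + 3/8*1/8 + 7/32*1/8 = 19/128
d_2 = (s_1=23/128, s_2=1/4, s_3=27/64, s_4=19/128)
  d_3[s_1] = 23/128*1/8 + 1/4*3/8 + 27/64*1/8 + 19/128*1/8 = 3/16
  d_3[s_2] = 23/128*1/4 + 1/4*1/8 + 27/64*1/4 + 19/128*3/8 = 243/1024
  d_3[s_3] = 23/128*3/8 + 1/4*3/8 + 27/64*1/2 + 19/128*3/8 = 219/512
  d_3[s_4] = 23/128*1/4 + 1/4*1/8 + 27/64*1/8 + 19/128*1/8 = 151/1024
d_3 = (s_1=3/16, s_2=243/1024, s_3=219/512, s_4=151/1024)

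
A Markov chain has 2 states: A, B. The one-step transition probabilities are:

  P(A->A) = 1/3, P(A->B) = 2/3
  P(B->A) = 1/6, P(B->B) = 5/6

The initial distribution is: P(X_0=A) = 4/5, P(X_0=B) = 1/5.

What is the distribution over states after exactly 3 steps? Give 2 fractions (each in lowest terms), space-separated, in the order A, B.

Propagating the distribution step by step (d_{t+1} = d_t * P):
d_0 = (A=4/5, B=1/5)
  d_1[A] = 4/5*1/3 + 1/5*1/6 = 3/10
  d_1[B] = 4/5*2/3 + 1/5*5/6 = 7/10
d_1 = (A=3/10, B=7/10)
  d_2[A] = 3/10*1/3 + 7/10*1/6 = 13/60
  d_2[B] = 3/10*2/3 + 7/10*5/6 = 47/60
d_2 = (A=13/60, B=47/60)
  d_3[A] = 13/60*1/3 + 47/60*1/6 = 73/360
  d_3[B] = 13/60*2/3 + 47/60*5/6 = 287/360
d_3 = (A=73/360, B=287/360)

Answer: 73/360 287/360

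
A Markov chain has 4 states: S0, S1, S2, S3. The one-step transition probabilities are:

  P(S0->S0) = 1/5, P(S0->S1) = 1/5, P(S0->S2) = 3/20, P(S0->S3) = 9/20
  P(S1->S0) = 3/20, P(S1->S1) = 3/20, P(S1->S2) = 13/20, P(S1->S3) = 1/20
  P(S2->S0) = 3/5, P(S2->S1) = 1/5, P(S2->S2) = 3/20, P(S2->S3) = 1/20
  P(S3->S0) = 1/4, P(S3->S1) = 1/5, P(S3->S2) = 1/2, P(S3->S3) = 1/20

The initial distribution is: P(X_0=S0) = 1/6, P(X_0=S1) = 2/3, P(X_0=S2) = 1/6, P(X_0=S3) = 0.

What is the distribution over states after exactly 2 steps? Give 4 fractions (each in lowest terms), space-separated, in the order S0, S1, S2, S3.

Answer: 469/1200 23/120 329/1200 43/300

Derivation:
Propagating the distribution step by step (d_{t+1} = d_t * P):
d_0 = (S0=1/6, S1=2/3, S2=1/6, S3=0)
  d_1[S0] = 1/6*1/5 + 2/3*3/20 + 1/6*3/5 + 0*1/4 = 7/30
  d_1[S1] = 1/6*1/5 + 2/3*3/20 + 1/6*1/5 + 0*1/5 = 1/6
  d_1[S2] = 1/6*3/20 + 2/3*13/20 + 1/6*3/20 + 0*1/2 = 29/60
  d_1[S3] = 1/6*9/20 + 2/3*1/20 + 1/6*1/20 + 0*1/20 = 7/60
d_1 = (S0=7/30, S1=1/6, S2=29/60, S3=7/60)
  d_2[S0] = 7/30*1/5 + 1/6*3/20 + 29/60*3/5 + 7/60*1/4 = 469/1200
  d_2[S1] = 7/30*1/5 + 1/6*3/20 + 29/60*1/5 + 7/60*1/5 = 23/120
  d_2[S2] = 7/30*3/20 + 1/6*13/20 + 29/60*3/20 + 7/60*1/2 = 329/1200
  d_2[S3] = 7/30*9/20 + 1/6*1/20 + 29/60*1/20 + 7/60*1/20 = 43/300
d_2 = (S0=469/1200, S1=23/120, S2=329/1200, S3=43/300)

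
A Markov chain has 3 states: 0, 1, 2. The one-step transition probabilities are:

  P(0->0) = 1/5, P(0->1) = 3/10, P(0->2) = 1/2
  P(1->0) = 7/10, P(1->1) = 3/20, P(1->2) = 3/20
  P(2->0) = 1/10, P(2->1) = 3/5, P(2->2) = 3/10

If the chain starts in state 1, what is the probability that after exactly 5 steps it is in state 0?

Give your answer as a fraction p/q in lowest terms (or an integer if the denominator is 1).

Answer: 269233/800000

Derivation:
Computing P^5 by repeated multiplication:
P^1 =
  0: [1/5, 3/10, 1/2]
  1: [7/10, 3/20, 3/20]
  2: [1/10, 3/5, 3/10]
P^2 =
  0: [3/10, 81/200, 59/200]
  1: [13/50, 129/400, 167/400]
  2: [47/100, 3/10, 23/100]
P^3 =
  0: [373/1000, 1311/4000, 1197/4000]
  1: [639/2000, 603/1600, 2429/8000]
  2: [327/1000, 81/250, 349/1000]
P^4 =
  0: [6679/20000, 27249/80000, 5207/16000]
  1: [14323/40000, 53529/160000, 49179/160000]
  2: [3271/10000, 3561/10000, 198/625]
P^5 =
  0: [27021/80000, 554463/1600000, 505117/1600000]
  1: [269233/800000, 1094487/3200000, 1028581/3200000]
  2: [34637/100000, 2733/8000, 62401/200000]

(P^5)[1 -> 0] = 269233/800000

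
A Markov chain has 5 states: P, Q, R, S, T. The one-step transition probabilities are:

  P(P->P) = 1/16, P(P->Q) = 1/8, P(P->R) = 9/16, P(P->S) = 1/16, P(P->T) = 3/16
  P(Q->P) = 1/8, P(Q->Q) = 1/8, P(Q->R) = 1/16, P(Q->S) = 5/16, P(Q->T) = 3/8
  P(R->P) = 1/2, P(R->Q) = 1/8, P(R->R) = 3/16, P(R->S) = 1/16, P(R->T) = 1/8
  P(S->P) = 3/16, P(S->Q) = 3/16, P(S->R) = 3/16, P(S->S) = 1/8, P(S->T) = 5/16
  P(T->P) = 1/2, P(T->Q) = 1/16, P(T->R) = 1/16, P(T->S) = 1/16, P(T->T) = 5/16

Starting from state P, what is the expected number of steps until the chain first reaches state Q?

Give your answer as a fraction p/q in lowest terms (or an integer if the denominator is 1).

Let h_i = expected steps to first reach Q from state i.
Boundary: h_Q = 0.
First-step equations for the other states:
  h_P = 1 + 1/16*h_P + 1/8*h_Q + 9/16*h_R + 1/16*h_S + 3/16*h_T
  h_R = 1 + 1/2*h_P + 1/8*h_Q + 3/16*h_R + 1/16*h_S + 1/8*h_T
  h_S = 1 + 3/16*h_P + 3/16*h_Q + 3/16*h_R + 1/8*h_S + 5/16*h_T
  h_T = 1 + 1/2*h_P + 1/16*h_Q + 1/16*h_R + 1/16*h_S + 5/16*h_T

Substituting h_Q = 0 and rearranging gives the linear system (I - Q) h = 1:
  [15/16, -9/16, -1/16, -3/16] . (h_P, h_R, h_S, h_T) = 1
  [-1/2, 13/16, -1/16, -1/8] . (h_P, h_R, h_S, h_T) = 1
  [-3/16, -3/16, 7/8, -5/16] . (h_P, h_R, h_S, h_T) = 1
  [-1/2, -1/16, -1/16, 11/16] . (h_P, h_R, h_S, h_T) = 1

Solving yields:
  h_P = 14400/1679
  h_R = 624/73
  h_S = 13600/1679
  h_T = 672/73

Starting state is P, so the expected hitting time is h_P = 14400/1679.

Answer: 14400/1679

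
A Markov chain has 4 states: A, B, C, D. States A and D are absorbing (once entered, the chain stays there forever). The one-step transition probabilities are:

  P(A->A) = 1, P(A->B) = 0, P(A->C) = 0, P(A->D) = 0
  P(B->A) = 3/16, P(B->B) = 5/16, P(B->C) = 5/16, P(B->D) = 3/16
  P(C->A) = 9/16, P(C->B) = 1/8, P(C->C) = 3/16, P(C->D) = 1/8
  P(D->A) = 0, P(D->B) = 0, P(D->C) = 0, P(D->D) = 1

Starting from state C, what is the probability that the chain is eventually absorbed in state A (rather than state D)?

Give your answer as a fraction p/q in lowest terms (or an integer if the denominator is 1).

Answer: 15/19

Derivation:
Let a_i = P(absorbed in A | start in state i).
Boundary conditions: a_A = 1, a_D = 0.
For each transient state i, a_i = sum_j P(i->j) * a_j:
  a_B = 3/16*a_A + 5/16*a_B + 5/16*a_C + 3/16*a_D
  a_C = 9/16*a_A + 1/8*a_B + 3/16*a_C + 1/8*a_D

Substituting a_A = 1 and a_D = 0, rearrange to (I - Q) a = r where r[i] = P(i -> A):
  [11/16, -5/16] . (a_B, a_C) = 3/16
  [-1/8, 13/16] . (a_B, a_C) = 9/16

Solving yields:
  a_B = 12/19
  a_C = 15/19

Starting state is C, so the absorption probability is a_C = 15/19.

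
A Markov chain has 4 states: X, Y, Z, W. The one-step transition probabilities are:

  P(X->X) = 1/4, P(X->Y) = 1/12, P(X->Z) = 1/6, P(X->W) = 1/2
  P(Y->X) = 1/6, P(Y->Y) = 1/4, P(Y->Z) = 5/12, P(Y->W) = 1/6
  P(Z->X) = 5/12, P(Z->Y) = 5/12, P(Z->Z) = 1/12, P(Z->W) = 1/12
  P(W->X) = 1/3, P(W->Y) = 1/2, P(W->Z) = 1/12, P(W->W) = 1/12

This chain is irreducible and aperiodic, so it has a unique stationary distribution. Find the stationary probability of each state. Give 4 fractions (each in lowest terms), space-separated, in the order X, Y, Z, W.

The stationary distribution satisfies pi = pi * P, i.e.:
  pi_X = 1/4*pi_X + 1/6*pi_Y + 5/12*pi_Z + 1/3*pi_W
  pi_Y = 1/12*pi_X + 1/4*pi_Y + 5/12*pi_Z + 1/2*pi_W
  pi_Z = 1/6*pi_X + 5/12*pi_Y + 1/12*pi_Z + 1/12*pi_W
  pi_W = 1/2*pi_X + 1/6*pi_Y + 1/12*pi_Z + 1/12*pi_W
with normalization: pi_X + pi_Y + pi_Z + pi_W = 1.

Using the first 3 balance equations plus normalization, the linear system A*pi = b is:
  [-3/4, 1/6, 5/12, 1/3] . pi = 0
  [1/12, -3/4, 5/12, 1/2] . pi = 0
  [1/6, 5/12, -11/12, 1/12] . pi = 0
  [1, 1, 1, 1] . pi = 1

Solving yields:
  pi_X = 633/2275
  pi_Y = 668/2275
  pi_Z = 93/455
  pi_W = 509/2275

Verification (pi * P):
  633/2275*1/4 + 668/2275*1/6 + 93/455*5/12 + 509/2275*1/3 = 633/2275 = pi_X  (ok)
  633/2275*1/12 + 668/2275*1/4 + 93/455*5/12 + 509/2275*1/2 = 668/2275 = pi_Y  (ok)
  633/2275*1/6 + 668/2275*5/12 + 93/455*1/12 + 509/2275*1/12 = 93/455 = pi_Z  (ok)
  633/2275*1/2 + 668/2275*1/6 + 93/455*1/12 + 509/2275*1/12 = 509/2275 = pi_W  (ok)

Answer: 633/2275 668/2275 93/455 509/2275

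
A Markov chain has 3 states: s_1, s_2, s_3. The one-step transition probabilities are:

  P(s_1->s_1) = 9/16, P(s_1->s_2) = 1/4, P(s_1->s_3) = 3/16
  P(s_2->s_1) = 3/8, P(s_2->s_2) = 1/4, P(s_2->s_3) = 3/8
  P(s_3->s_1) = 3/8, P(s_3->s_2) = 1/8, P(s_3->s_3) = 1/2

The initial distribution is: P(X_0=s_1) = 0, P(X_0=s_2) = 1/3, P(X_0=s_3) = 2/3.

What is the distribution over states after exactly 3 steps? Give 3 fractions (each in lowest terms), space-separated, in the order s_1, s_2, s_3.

Propagating the distribution step by step (d_{t+1} = d_t * P):
d_0 = (s_1=0, s_2=1/3, s_3=2/3)
  d_1[s_1] = 0*9/16 + 1/3*3/8 + 2/3*3/8 = 3/8
  d_1[s_2] = 0*1/4 + 1/3*1/4 + 2/3*1/8 = 1/6
  d_1[s_3] = 0*3/16 + 1/3*3/8 + 2/3*1/2 = 11/24
d_1 = (s_1=3/8, s_2=1/6, s_3=11/24)
  d_2[s_1] = 3/8*9/16 + 1/6*3/8 + 11/24*3/8 = 57/128
  d_2[s_2] = 3/8*1/4 + 1/6*1/4 + 11/24*1/8 = 37/192
  d_2[s_3] = 3/8*3/16 + 1/6*3/8 + 11/24*1/2 = 139/384
d_2 = (s_1=57/128, s_2=37/192, s_3=139/384)
  d_3[s_1] = 57/128*9/16 + 37/192*3/8 + 139/384*3/8 = 939/2048
  d_3[s_2] = 57/128*1/4 + 37/192*1/4 + 139/384*1/8 = 629/3072
  d_3[s_3] = 57/128*3/16 + 37/192*3/8 + 139/384*1/2 = 2069/6144
d_3 = (s_1=939/2048, s_2=629/3072, s_3=2069/6144)

Answer: 939/2048 629/3072 2069/6144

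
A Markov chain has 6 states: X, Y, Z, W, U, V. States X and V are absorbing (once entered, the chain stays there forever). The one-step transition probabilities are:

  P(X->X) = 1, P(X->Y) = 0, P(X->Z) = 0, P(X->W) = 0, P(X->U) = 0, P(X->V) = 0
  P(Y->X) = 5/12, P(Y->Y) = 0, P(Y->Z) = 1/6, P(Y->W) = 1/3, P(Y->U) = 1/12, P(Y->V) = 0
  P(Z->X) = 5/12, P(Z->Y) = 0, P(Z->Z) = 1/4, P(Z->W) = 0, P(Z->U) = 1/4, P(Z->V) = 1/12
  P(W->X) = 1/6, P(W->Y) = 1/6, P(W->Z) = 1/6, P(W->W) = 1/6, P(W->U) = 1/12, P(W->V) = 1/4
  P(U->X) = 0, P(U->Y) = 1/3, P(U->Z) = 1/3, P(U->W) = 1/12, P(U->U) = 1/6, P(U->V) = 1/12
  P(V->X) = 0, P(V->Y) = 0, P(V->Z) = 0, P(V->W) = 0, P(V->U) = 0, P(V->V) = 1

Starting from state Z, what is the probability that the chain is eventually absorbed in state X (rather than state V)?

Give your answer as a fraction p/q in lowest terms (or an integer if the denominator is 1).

Let a_i = P(absorbed in X | start in state i).
Boundary conditions: a_X = 1, a_V = 0.
For each transient state i, a_i = sum_j P(i->j) * a_j:
  a_Y = 5/12*a_X + 0*a_Y + 1/6*a_Z + 1/3*a_W + 1/12*a_U + 0*a_V
  a_Z = 5/12*a_X + 0*a_Y + 1/4*a_Z + 0*a_W + 1/4*a_U + 1/12*a_V
  a_W = 1/6*a_X + 1/6*a_Y + 1/6*a_Z + 1/6*a_W + 1/12*a_U + 1/4*a_V
  a_U = 0*a_X + 1/3*a_Y + 1/3*a_Z + 1/12*a_W + 1/6*a_U + 1/12*a_V

Substituting a_X = 1 and a_V = 0, rearrange to (I - Q) a = r where r[i] = P(i -> X):
  [1, -1/6, -1/3, -1/12] . (a_Y, a_Z, a_W, a_U) = 5/12
  [0, 3/4, 0, -1/4] . (a_Y, a_Z, a_W, a_U) = 5/12
  [-1/6, -1/6, 5/6, -1/12] . (a_Y, a_Z, a_W, a_U) = 1/6
  [-1/3, -1/3, -1/12, 5/6] . (a_Y, a_Z, a_W, a_U) = 0

Solving yields:
  a_Y = 2053/2562
  a_Z = 48/61
  a_W = 752/1281
  a_U = 127/183

Starting state is Z, so the absorption probability is a_Z = 48/61.

Answer: 48/61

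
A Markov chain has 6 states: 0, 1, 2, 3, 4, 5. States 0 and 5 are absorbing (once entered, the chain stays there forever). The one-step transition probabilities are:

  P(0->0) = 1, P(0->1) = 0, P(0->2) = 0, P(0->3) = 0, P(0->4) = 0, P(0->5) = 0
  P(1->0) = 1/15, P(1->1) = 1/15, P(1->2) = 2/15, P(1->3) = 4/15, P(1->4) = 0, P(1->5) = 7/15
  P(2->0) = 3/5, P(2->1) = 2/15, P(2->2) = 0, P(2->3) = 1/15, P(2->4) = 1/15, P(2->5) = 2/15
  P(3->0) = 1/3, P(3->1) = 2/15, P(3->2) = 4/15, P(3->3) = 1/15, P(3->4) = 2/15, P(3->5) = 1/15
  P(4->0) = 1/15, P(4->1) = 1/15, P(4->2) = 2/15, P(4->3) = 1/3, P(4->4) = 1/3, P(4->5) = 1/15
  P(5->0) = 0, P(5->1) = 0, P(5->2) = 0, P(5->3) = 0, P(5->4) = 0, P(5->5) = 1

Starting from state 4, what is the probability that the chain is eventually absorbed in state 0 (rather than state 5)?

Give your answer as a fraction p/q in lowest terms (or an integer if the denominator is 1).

Let a_i = P(absorbed in 0 | start in state i).
Boundary conditions: a_0 = 1, a_5 = 0.
For each transient state i, a_i = sum_j P(i->j) * a_j:
  a_1 = 1/15*a_0 + 1/15*a_1 + 2/15*a_2 + 4/15*a_3 + 0*a_4 + 7/15*a_5
  a_2 = 3/5*a_0 + 2/15*a_1 + 0*a_2 + 1/15*a_3 + 1/15*a_4 + 2/15*a_5
  a_3 = 1/3*a_0 + 2/15*a_1 + 4/15*a_2 + 1/15*a_3 + 2/15*a_4 + 1/15*a_5
  a_4 = 1/15*a_0 + 1/15*a_1 + 2/15*a_2 + 1/3*a_3 + 1/3*a_4 + 1/15*a_5

Substituting a_0 = 1 and a_5 = 0, rearrange to (I - Q) a = r where r[i] = P(i -> 0):
  [14/15, -2/15, -4/15, 0] . (a_1, a_2, a_3, a_4) = 1/15
  [-2/15, 1, -1/15, -1/15] . (a_1, a_2, a_3, a_4) = 3/5
  [-2/15, -4/15, 14/15, -2/15] . (a_1, a_2, a_3, a_4) = 1/3
  [-1/15, -2/15, -1/3, 2/3] . (a_1, a_2, a_3, a_4) = 1/15

Solving yields:
  a_1 = 2265/5932
  a_2 = 4399/5932
  a_3 = 4245/5932
  a_4 = 1911/2966

Starting state is 4, so the absorption probability is a_4 = 1911/2966.

Answer: 1911/2966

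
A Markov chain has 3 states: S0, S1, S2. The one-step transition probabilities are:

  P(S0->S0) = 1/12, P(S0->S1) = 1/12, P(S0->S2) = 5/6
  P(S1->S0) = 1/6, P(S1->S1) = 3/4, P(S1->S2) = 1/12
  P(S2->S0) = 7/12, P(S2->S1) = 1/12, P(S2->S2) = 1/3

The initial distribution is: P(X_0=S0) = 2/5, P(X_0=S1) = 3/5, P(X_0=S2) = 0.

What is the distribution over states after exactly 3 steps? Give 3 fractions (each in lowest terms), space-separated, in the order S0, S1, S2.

Propagating the distribution step by step (d_{t+1} = d_t * P):
d_0 = (S0=2/5, S1=3/5, S2=0)
  d_1[S0] = 2/5*1/12 + 3/5*1/6 + 0*7/12 = 2/15
  d_1[S1] = 2/5*1/12 + 3/5*3/4 + 0*1/12 = 29/60
  d_1[S2] = 2/5*5/6 + 3/5*1/12 + 0*1/3 = 23/60
d_1 = (S0=2/15, S1=29/60, S2=23/60)
  d_2[S0] = 2/15*1/12 + 29/60*1/6 + 23/60*7/12 = 227/720
  d_2[S1] = 2/15*1/12 + 29/60*3/4 + 23/60*1/12 = 73/180
  d_2[S2] = 2/15*5/6 + 29/60*1/12 + 23/60*1/3 = 67/240
d_2 = (S0=227/720, S1=73/180, S2=67/240)
  d_3[S0] = 227/720*1/12 + 73/180*1/6 + 67/240*7/12 = 1109/4320
  d_3[S1] = 227/720*1/12 + 73/180*3/4 + 67/240*1/12 = 191/540
  d_3[S2] = 227/720*5/6 + 73/180*1/12 + 67/240*1/3 = 187/480
d_3 = (S0=1109/4320, S1=191/540, S2=187/480)

Answer: 1109/4320 191/540 187/480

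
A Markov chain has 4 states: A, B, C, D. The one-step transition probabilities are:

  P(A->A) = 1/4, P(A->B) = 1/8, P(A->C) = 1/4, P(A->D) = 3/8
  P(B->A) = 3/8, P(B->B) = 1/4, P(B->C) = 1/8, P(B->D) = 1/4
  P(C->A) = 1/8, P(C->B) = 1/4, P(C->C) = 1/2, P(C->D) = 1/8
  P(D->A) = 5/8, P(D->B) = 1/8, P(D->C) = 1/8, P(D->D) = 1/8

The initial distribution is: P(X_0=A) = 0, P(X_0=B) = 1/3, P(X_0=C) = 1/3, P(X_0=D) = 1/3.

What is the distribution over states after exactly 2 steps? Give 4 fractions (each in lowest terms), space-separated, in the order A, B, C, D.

Answer: 59/192 35/192 17/64 47/192

Derivation:
Propagating the distribution step by step (d_{t+1} = d_t * P):
d_0 = (A=0, B=1/3, C=1/3, D=1/3)
  d_1[A] = 0*1/4 + 1/3*3/8 + 1/3*1/8 + 1/3*5/8 = 3/8
  d_1[B] = 0*1/8 + 1/3*1/4 + 1/3*1/4 + 1/3*1/8 = 5/24
  d_1[C] = 0*1/4 + 1/3*1/8 + 1/3*1/2 + 1/3*1/8 = 1/4
  d_1[D] = 0*3/8 + 1/3*1/4 + 1/3*1/8 + 1/3*1/8 = 1/6
d_1 = (A=3/8, B=5/24, C=1/4, D=1/6)
  d_2[A] = 3/8*1/4 + 5/24*3/8 + 1/4*1/8 + 1/6*5/8 = 59/192
  d_2[B] = 3/8*1/8 + 5/24*1/4 + 1/4*1/4 + 1/6*1/8 = 35/192
  d_2[C] = 3/8*1/4 + 5/24*1/8 + 1/4*1/2 + 1/6*1/8 = 17/64
  d_2[D] = 3/8*3/8 + 5/24*1/4 + 1/4*1/8 + 1/6*1/8 = 47/192
d_2 = (A=59/192, B=35/192, C=17/64, D=47/192)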